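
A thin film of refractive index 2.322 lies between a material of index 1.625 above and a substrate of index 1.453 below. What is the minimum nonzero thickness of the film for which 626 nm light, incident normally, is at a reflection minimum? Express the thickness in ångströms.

1348 Å

Ray reflecting at the top interface goes from n = 1.625 toward n = 2.322: a half-wave phase shift.
Bottom surface (2.322 → 1.453): reflection off a lower-index medium gives no phase shift.
The two reflections differ by half a wavelength.
With one net inversion, destructive interference in reflection requires 2 n t = m λ.
Minimum nonzero at m = 1: t = λ / (2 n) = 626 / (2 × 2.322) = 135 nm.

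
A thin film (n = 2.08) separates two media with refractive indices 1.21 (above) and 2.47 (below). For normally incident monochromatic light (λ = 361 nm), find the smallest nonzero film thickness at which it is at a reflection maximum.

Top surface (1.21 → 2.08): reflection off a higher-index medium gives a half-wave phase shift.
At the lower boundary (n = 2.08 to n = 2.47) the reflected ray undergoes a half-wave phase shift.
Net: no relative phase inversion (both shifts match).
For strong reflection here: 2 n t = m λ.
Minimum nonzero at m = 1: t = λ / (2 n) = 361 / (2 × 2.08) = 86.8 nm.

86.8 nm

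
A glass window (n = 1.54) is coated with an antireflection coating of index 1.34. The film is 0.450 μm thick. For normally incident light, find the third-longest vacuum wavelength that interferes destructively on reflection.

Top surface (1.0 → 1.34): reflection off a higher-index medium gives a half-wave phase shift.
Ray reflecting at the bottom interface goes from n = 1.34 toward n = 1.54: a half-wave phase shift.
The two reflections carry the same phase change, so no net offset.
So the condition for destructive reflection is 2 n t = (m + ½) λ.
λ = 2 n t / (m + ½). The third-longest wavelength is m = 2: λ = 2 × 1.34 × 450 / 2.50 = 482 nm.

482 nm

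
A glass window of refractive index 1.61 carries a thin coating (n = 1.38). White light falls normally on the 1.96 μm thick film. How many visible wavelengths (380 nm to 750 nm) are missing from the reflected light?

7

At the upper boundary (n = 1.0 to n = 1.38) the reflected ray undergoes a half-wave phase shift.
Ray reflecting at the bottom interface goes from n = 1.38 toward n = 1.61: a half-wave phase shift.
The two reflections carry the same phase change, so no net offset.
For weak reflection here: 2 n t = (m + ½) λ.
λ = 2 n t / (m + ½) = 5410 / (m + ½) nm.
m=6: 832 nm (IR); m=7: 721 nm (visible); m=8: 636 nm (visible); m=9: 569 nm (visible); m=10: 515 nm (visible); m=11: 470 nm (visible); m=12: 433 nm (visible); m=13: 401 nm (visible); m=14: 373 nm (UV).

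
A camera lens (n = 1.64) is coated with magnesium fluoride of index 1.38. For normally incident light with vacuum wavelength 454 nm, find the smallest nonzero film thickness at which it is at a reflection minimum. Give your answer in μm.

0.0822 μm

Ray reflecting at the top interface goes from n = 1.0 toward n = 1.38: a half-wave phase shift.
Bottom surface (1.38 → 1.64): reflection off a higher-index medium gives a half-wave phase shift.
The two reflections carry the same phase change, so no net offset.
For weak reflection here: 2 n t = (m + ½) λ.
Minimum at m = 0: t = λ / (4 n) = 454 / (4 × 1.38) = 82.2 nm.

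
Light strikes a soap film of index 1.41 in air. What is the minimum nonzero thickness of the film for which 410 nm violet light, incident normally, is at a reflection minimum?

145 nm

Ray reflecting at the top interface goes from n = 1.0 toward n = 1.41: a half-wave phase shift.
Ray reflecting at the bottom interface goes from n = 1.41 toward n = 1.0: no phase shift.
The two reflections differ by half a wavelength.
For dark reflection here: 2 n t = m λ.
Minimum nonzero at m = 1: t = λ / (2 n) = 410 / (2 × 1.41) = 145 nm.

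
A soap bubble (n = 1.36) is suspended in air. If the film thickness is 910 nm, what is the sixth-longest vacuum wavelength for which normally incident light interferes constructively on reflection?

450 nm

At the upper boundary (n = 1.0 to n = 1.36) the reflected ray undergoes a half-wave phase shift.
At the lower boundary (n = 1.36 to n = 1.0) the reflected ray undergoes no phase shift.
The two reflections differ by half a wavelength.
For bright reflection here: 2 n t = (m + ½) λ.
λ = 2 n t / (m + ½). The sixth-longest wavelength is m = 5: λ = 2 × 1.36 × 910 / 5.50 = 450 nm.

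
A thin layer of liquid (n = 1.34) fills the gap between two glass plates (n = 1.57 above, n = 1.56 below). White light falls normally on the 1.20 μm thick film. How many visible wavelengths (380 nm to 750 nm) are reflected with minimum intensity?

4

At the upper boundary (n = 1.57 to n = 1.34) the reflected ray undergoes no phase shift.
Ray reflecting at the bottom interface goes from n = 1.34 toward n = 1.56: a half-wave phase shift.
The two reflections differ by half a wavelength.
So the condition for destructive reflection is 2 n t = m λ.
λ = 2 n t / m = 3216 / m nm.
m=4: 804 nm (IR); m=5: 643 nm (visible); m=6: 536 nm (visible); m=7: 459 nm (visible); m=8: 402 nm (visible); m=9: 357 nm (UV).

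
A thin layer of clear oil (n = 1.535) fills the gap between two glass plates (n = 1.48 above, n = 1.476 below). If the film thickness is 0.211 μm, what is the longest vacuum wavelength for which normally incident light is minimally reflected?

648 nm

Top surface (1.48 → 1.535): reflection off a higher-index medium gives a half-wave phase shift.
Bottom surface (1.535 → 1.476): reflection off a lower-index medium gives no phase shift.
Net: one phase inversion between the two reflected rays.
So the condition for destructive reflection is 2 n t = m λ.
λ = 2 n t / m. The longest wavelength is m = 1: λ = 2 × 1.535 × 211 / 1.00 = 648 nm.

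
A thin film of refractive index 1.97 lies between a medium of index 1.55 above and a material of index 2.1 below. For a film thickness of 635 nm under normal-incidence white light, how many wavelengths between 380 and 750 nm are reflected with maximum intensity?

At the upper boundary (n = 1.55 to n = 1.97) the reflected ray undergoes a half-wave phase shift.
Bottom surface (1.97 → 2.1): reflection off a higher-index medium gives a half-wave phase shift.
Net: no relative phase inversion (both shifts match).
With no net inversion, constructive interference in reflection requires 2 n t = m λ.
λ = 2 n t / m = 2502 / m nm.
m=3: 834 nm (IR); m=4: 625 nm (visible); m=5: 500 nm (visible); m=6: 417 nm (visible); m=7: 357 nm (UV).

3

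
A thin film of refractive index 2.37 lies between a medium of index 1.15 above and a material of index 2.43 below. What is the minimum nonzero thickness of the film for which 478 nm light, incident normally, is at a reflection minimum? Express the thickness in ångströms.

Top surface (1.15 → 2.37): reflection off a higher-index medium gives a half-wave phase shift.
Bottom surface (2.37 → 2.43): reflection off a higher-index medium gives a half-wave phase shift.
Net: no relative phase inversion (both shifts match).
So the condition for destructive reflection is 2 n t = (m + ½) λ.
Minimum at m = 0: t = λ / (4 n) = 478 / (4 × 2.37) = 50.4 nm.

504 Å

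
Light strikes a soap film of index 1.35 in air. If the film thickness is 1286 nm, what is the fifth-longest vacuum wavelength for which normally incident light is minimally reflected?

694 nm

At the upper boundary (n = 1.0 to n = 1.35) the reflected ray undergoes a half-wave phase shift.
At the lower boundary (n = 1.35 to n = 1.0) the reflected ray undergoes no phase shift.
Net: one phase inversion between the two reflected rays.
With one net inversion, destructive interference in reflection requires 2 n t = m λ.
λ = 2 n t / m. The fifth-longest wavelength is m = 5: λ = 2 × 1.35 × 1286 / 5.00 = 694 nm.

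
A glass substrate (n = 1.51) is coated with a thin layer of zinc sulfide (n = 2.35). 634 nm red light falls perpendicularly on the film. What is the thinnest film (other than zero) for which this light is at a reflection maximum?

Top surface (1.0 → 2.35): reflection off a higher-index medium gives a half-wave phase shift.
At the lower boundary (n = 2.35 to n = 1.51) the reflected ray undergoes no phase shift.
Exactly one π shift → a net half-wave offset.
So the condition for constructive reflection is 2 n t = (m + ½) λ.
Minimum at m = 0: t = λ / (4 n) = 634 / (4 × 2.35) = 67.4 nm.

67.4 nm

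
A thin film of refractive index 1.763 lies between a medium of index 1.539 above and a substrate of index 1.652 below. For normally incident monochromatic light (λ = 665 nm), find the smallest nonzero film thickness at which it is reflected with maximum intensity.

94.3 nm

At the upper boundary (n = 1.539 to n = 1.763) the reflected ray undergoes a half-wave phase shift.
At the lower boundary (n = 1.763 to n = 1.652) the reflected ray undergoes no phase shift.
Net: one phase inversion between the two reflected rays.
For strong reflection here: 2 n t = (m + ½) λ.
Minimum at m = 0: t = λ / (4 n) = 665 / (4 × 1.763) = 94.3 nm.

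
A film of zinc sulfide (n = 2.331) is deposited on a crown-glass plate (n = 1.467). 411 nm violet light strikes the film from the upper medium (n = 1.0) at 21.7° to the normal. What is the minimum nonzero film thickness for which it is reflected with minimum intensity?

89.3 nm

Ray reflecting at the top interface goes from n = 1.0 toward n = 2.331: a half-wave phase shift.
At the lower boundary (n = 2.331 to n = 1.467) the reflected ray undergoes no phase shift.
The two reflections differ by half a wavelength.
With one net inversion, destructive interference in reflection requires 2 n t cos θ_r = m λ.
Snell's law: 1.0 sin 21.7° = 2.331 sin θ_r → sin θ_r = 0.159, cos θ_r = 0.987.
Minimum nonzero at m = 1: t = λ / (2 n cos θ_r) = 411 / (2 × 2.331 × 0.987) = 89.3 nm.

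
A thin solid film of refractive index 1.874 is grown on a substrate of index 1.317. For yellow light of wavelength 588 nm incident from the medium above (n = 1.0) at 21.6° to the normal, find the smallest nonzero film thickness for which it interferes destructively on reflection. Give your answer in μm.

Top surface (1.0 → 1.874): reflection off a higher-index medium gives a half-wave phase shift.
Ray reflecting at the bottom interface goes from n = 1.874 toward n = 1.317: no phase shift.
Net: one phase inversion between the two reflected rays.
For weak reflection here: 2 n t cos θ_r = m λ.
Snell's law: 1.0 sin 21.6° = 1.874 sin θ_r → sin θ_r = 0.196, cos θ_r = 0.981.
Minimum nonzero at m = 1: t = λ / (2 n cos θ_r) = 588 / (2 × 1.874 × 0.981) = 160 nm.

0.160 μm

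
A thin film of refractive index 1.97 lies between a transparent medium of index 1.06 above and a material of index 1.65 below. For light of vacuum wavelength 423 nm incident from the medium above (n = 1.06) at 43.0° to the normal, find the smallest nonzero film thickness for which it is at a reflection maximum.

57.7 nm

Top surface (1.06 → 1.97): reflection off a higher-index medium gives a half-wave phase shift.
Ray reflecting at the bottom interface goes from n = 1.97 toward n = 1.65: no phase shift.
Net: one phase inversion between the two reflected rays.
For maximum reflection here: 2 n t cos θ_r = (m + ½) λ.
Snell's law: 1.06 sin 43.0° = 1.97 sin θ_r → sin θ_r = 0.367, cos θ_r = 0.930.
Minimum at m = 0: t = λ / (4 n cos θ_r) = 423 / (4 × 1.97 × 0.930) = 57.7 nm.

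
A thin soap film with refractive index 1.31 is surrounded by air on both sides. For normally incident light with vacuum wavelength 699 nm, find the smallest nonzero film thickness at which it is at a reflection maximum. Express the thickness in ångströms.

1334 Å

At the upper boundary (n = 1.0 to n = 1.31) the reflected ray undergoes a half-wave phase shift.
Ray reflecting at the bottom interface goes from n = 1.31 toward n = 1.0: no phase shift.
The two reflections differ by half a wavelength.
So the condition for constructive reflection is 2 n t = (m + ½) λ.
Minimum at m = 0: t = λ / (4 n) = 699 / (4 × 1.31) = 133 nm.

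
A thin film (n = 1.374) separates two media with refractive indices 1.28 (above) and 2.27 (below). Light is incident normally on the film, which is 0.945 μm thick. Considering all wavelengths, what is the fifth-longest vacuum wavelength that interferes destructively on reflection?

Top surface (1.28 → 1.374): reflection off a higher-index medium gives a half-wave phase shift.
Bottom surface (1.374 → 2.27): reflection off a higher-index medium gives a half-wave phase shift.
Net: no relative phase inversion (both shifts match).
For weak reflection here: 2 n t = (m + ½) λ.
λ = 2 n t / (m + ½). The fifth-longest wavelength is m = 4: λ = 2 × 1.374 × 945 / 4.50 = 577 nm.

577 nm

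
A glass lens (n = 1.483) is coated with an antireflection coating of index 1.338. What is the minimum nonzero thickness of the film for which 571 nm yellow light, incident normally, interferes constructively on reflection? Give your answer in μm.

0.213 μm

At the upper boundary (n = 1.0 to n = 1.338) the reflected ray undergoes a half-wave phase shift.
Bottom surface (1.338 → 1.483): reflection off a higher-index medium gives a half-wave phase shift.
Net: no relative phase inversion (both shifts match).
For maximum reflection here: 2 n t = m λ.
Minimum nonzero at m = 1: t = λ / (2 n) = 571 / (2 × 1.338) = 213 nm.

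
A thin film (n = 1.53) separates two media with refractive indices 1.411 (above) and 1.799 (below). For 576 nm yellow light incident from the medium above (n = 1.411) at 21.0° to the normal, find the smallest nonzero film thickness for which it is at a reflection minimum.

Ray reflecting at the top interface goes from n = 1.411 toward n = 1.53: a half-wave phase shift.
Ray reflecting at the bottom interface goes from n = 1.53 toward n = 1.799: a half-wave phase shift.
Zero or two π shifts → no net half-wave offset.
With no net inversion, destructive interference in reflection requires 2 n t cos θ_r = (m + ½) λ.
Snell's law: 1.411 sin 21.0° = 1.53 sin θ_r → sin θ_r = 0.330, cos θ_r = 0.944.
Minimum at m = 0: t = λ / (4 n cos θ_r) = 576 / (4 × 1.53 × 0.944) = 99.7 nm.

99.7 nm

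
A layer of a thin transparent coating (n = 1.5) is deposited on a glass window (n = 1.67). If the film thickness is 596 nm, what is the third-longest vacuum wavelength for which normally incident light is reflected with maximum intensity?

Ray reflecting at the top interface goes from n = 1.0 toward n = 1.5: a half-wave phase shift.
At the lower boundary (n = 1.5 to n = 1.67) the reflected ray undergoes a half-wave phase shift.
Zero or two π shifts → no net half-wave offset.
So the condition for constructive reflection is 2 n t = m λ.
λ = 2 n t / m. The third-longest wavelength is m = 3: λ = 2 × 1.5 × 596 / 3.00 = 596 nm.

596 nm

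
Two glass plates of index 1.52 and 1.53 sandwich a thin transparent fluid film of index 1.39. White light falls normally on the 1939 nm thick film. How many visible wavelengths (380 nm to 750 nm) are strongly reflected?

7

Ray reflecting at the top interface goes from n = 1.52 toward n = 1.39: no phase shift.
At the lower boundary (n = 1.39 to n = 1.53) the reflected ray undergoes a half-wave phase shift.
The two reflections differ by half a wavelength.
For bright reflection here: 2 n t = (m + ½) λ.
λ = 2 n t / (m + ½) = 5390 / (m + ½) nm.
m=6: 829 nm (IR); m=7: 719 nm (visible); m=8: 634 nm (visible); m=9: 567 nm (visible); m=10: 513 nm (visible); m=11: 469 nm (visible); m=12: 431 nm (visible); m=13: 399 nm (visible); m=14: 372 nm (UV).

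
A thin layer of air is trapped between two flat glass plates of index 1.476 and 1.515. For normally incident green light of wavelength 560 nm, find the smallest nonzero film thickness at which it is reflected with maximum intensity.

Ray reflecting at the top interface goes from n = 1.476 toward n = 1.0: no phase shift.
At the lower boundary (n = 1.0 to n = 1.515) the reflected ray undergoes a half-wave phase shift.
The two reflections differ by half a wavelength.
For strong reflection here: 2 n t = (m + ½) λ.
Minimum at m = 0: t = λ / (4 n) = 560 / (4 × 1.0) = 140 nm.

140 nm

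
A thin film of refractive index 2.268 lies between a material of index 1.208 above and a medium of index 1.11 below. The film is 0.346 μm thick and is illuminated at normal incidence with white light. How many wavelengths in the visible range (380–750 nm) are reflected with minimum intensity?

Top surface (1.208 → 2.268): reflection off a higher-index medium gives a half-wave phase shift.
At the lower boundary (n = 2.268 to n = 1.11) the reflected ray undergoes no phase shift.
Exactly one π shift → a net half-wave offset.
With one net inversion, destructive interference in reflection requires 2 n t = m λ.
λ = 2 n t / m = 1569 / m nm.
m=2: 785 nm (IR); m=3: 523 nm (visible); m=4: 392 nm (visible); m=5: 314 nm (UV).

2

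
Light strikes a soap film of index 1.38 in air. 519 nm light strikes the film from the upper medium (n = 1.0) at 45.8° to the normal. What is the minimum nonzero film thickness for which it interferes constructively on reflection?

At the upper boundary (n = 1.0 to n = 1.38) the reflected ray undergoes a half-wave phase shift.
Ray reflecting at the bottom interface goes from n = 1.38 toward n = 1.0: no phase shift.
Net: one phase inversion between the two reflected rays.
For strong reflection here: 2 n t cos θ_r = (m + ½) λ.
Snell's law: 1.0 sin 45.8° = 1.38 sin θ_r → sin θ_r = 0.520, cos θ_r = 0.854.
Minimum at m = 0: t = λ / (4 n cos θ_r) = 519 / (4 × 1.38 × 0.854) = 110 nm.

110 nm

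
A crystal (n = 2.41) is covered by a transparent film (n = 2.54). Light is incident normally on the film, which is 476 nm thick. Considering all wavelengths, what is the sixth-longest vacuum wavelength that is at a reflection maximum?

440 nm

Ray reflecting at the top interface goes from n = 1.0 toward n = 2.54: a half-wave phase shift.
At the lower boundary (n = 2.54 to n = 2.41) the reflected ray undergoes no phase shift.
Exactly one π shift → a net half-wave offset.
So the condition for constructive reflection is 2 n t = (m + ½) λ.
λ = 2 n t / (m + ½). The sixth-longest wavelength is m = 5: λ = 2 × 2.54 × 476 / 5.50 = 440 nm.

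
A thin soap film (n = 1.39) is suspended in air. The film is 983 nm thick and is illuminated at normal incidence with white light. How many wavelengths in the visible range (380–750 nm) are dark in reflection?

4

Top surface (1.0 → 1.39): reflection off a higher-index medium gives a half-wave phase shift.
At the lower boundary (n = 1.39 to n = 1.0) the reflected ray undergoes no phase shift.
Exactly one π shift → a net half-wave offset.
For minimum reflection here: 2 n t = m λ.
λ = 2 n t / m = 2733 / m nm.
m=3: 911 nm (IR); m=4: 683 nm (visible); m=5: 547 nm (visible); m=6: 455 nm (visible); m=7: 390 nm (visible); m=8: 342 nm (UV).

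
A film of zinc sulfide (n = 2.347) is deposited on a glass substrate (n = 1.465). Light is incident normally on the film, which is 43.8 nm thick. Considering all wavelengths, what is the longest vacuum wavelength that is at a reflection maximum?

Top surface (1.0 → 2.347): reflection off a higher-index medium gives a half-wave phase shift.
Bottom surface (2.347 → 1.465): reflection off a lower-index medium gives no phase shift.
Exactly one π shift → a net half-wave offset.
For strong reflection here: 2 n t = (m + ½) λ.
λ = 2 n t / (m + ½). The longest wavelength is m = 0: λ = 2 × 2.347 × 43.8 / 0.500 = 411 nm.

411 nm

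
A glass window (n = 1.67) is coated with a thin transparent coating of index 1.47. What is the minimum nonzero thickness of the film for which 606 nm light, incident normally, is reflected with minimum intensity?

At the upper boundary (n = 1.0 to n = 1.47) the reflected ray undergoes a half-wave phase shift.
Bottom surface (1.47 → 1.67): reflection off a higher-index medium gives a half-wave phase shift.
The two reflections carry the same phase change, so no net offset.
For dark reflection here: 2 n t = (m + ½) λ.
Minimum at m = 0: t = λ / (4 n) = 606 / (4 × 1.47) = 103 nm.

103 nm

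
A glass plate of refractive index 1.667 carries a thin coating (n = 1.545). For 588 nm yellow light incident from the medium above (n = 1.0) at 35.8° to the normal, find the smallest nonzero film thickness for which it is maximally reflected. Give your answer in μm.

0.206 μm

At the upper boundary (n = 1.0 to n = 1.545) the reflected ray undergoes a half-wave phase shift.
Ray reflecting at the bottom interface goes from n = 1.545 toward n = 1.667: a half-wave phase shift.
The two reflections carry the same phase change, so no net offset.
For maximum reflection here: 2 n t cos θ_r = m λ.
Snell's law: 1.0 sin 35.8° = 1.545 sin θ_r → sin θ_r = 0.379, cos θ_r = 0.926.
Minimum nonzero at m = 1: t = λ / (2 n cos θ_r) = 588 / (2 × 1.545 × 0.926) = 206 nm.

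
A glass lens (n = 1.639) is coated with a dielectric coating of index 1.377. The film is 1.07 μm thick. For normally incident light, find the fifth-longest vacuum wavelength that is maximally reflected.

589 nm

Ray reflecting at the top interface goes from n = 1.0 toward n = 1.377: a half-wave phase shift.
Ray reflecting at the bottom interface goes from n = 1.377 toward n = 1.639: a half-wave phase shift.
Net: no relative phase inversion (both shifts match).
So the condition for constructive reflection is 2 n t = m λ.
λ = 2 n t / m. The fifth-longest wavelength is m = 5: λ = 2 × 1.377 × 1070 / 5.00 = 589 nm.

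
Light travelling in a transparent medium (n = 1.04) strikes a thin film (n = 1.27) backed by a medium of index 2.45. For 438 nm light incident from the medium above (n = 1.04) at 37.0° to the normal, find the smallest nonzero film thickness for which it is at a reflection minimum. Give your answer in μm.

At the upper boundary (n = 1.04 to n = 1.27) the reflected ray undergoes a half-wave phase shift.
At the lower boundary (n = 1.27 to n = 2.45) the reflected ray undergoes a half-wave phase shift.
The two reflections carry the same phase change, so no net offset.
For minimum reflection here: 2 n t cos θ_r = (m + ½) λ.
Snell's law: 1.04 sin 37.0° = 1.27 sin θ_r → sin θ_r = 0.493, cos θ_r = 0.870.
Minimum at m = 0: t = λ / (4 n cos θ_r) = 438 / (4 × 1.27 × 0.870) = 99.1 nm.

0.0991 μm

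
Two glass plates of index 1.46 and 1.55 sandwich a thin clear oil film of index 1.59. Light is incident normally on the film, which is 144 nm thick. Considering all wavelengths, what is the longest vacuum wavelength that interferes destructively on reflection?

458 nm

At the upper boundary (n = 1.46 to n = 1.59) the reflected ray undergoes a half-wave phase shift.
At the lower boundary (n = 1.59 to n = 1.55) the reflected ray undergoes no phase shift.
Net: one phase inversion between the two reflected rays.
So the condition for destructive reflection is 2 n t = m λ.
λ = 2 n t / m. The longest wavelength is m = 1: λ = 2 × 1.59 × 144 / 1.00 = 458 nm.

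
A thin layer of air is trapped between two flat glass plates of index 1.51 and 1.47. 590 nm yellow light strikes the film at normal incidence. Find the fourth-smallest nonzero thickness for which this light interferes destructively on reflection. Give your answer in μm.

1.18 μm

Ray reflecting at the top interface goes from n = 1.51 toward n = 1.0: no phase shift.
Ray reflecting at the bottom interface goes from n = 1.0 toward n = 1.47: a half-wave phase shift.
Net: one phase inversion between the two reflected rays.
For weak reflection here: 2 n t = m λ.
The fourth-smallest nonzero thickness corresponds to m = 4: t = m λ / (2 n) = 4.00 × 590 / (2 × 1.0) = 1180 nm.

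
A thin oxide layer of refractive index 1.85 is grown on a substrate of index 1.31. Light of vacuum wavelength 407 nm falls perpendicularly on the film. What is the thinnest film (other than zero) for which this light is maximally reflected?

55.0 nm

Top surface (1.0 → 1.85): reflection off a higher-index medium gives a half-wave phase shift.
At the lower boundary (n = 1.85 to n = 1.31) the reflected ray undergoes no phase shift.
Net: one phase inversion between the two reflected rays.
So the condition for constructive reflection is 2 n t = (m + ½) λ.
Minimum at m = 0: t = λ / (4 n) = 407 / (4 × 1.85) = 55.0 nm.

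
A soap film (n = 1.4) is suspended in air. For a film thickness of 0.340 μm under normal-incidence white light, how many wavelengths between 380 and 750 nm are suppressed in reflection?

1

At the upper boundary (n = 1.0 to n = 1.4) the reflected ray undergoes a half-wave phase shift.
At the lower boundary (n = 1.4 to n = 1.0) the reflected ray undergoes no phase shift.
Exactly one π shift → a net half-wave offset.
With one net inversion, destructive interference in reflection requires 2 n t = m λ.
λ = 2 n t / m = 952 / m nm.
m=1: 952 nm (IR); m=2: 476 nm (visible); m=3: 317 nm (UV).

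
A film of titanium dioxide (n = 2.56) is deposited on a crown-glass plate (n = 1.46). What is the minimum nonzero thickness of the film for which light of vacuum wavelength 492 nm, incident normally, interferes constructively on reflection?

Ray reflecting at the top interface goes from n = 1.0 toward n = 2.56: a half-wave phase shift.
Bottom surface (2.56 → 1.46): reflection off a lower-index medium gives no phase shift.
Exactly one π shift → a net half-wave offset.
So the condition for constructive reflection is 2 n t = (m + ½) λ.
Minimum at m = 0: t = λ / (4 n) = 492 / (4 × 2.56) = 48.0 nm.

48.0 nm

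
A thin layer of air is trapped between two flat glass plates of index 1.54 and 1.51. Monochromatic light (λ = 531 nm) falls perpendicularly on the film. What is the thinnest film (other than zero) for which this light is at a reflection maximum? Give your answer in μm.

Ray reflecting at the top interface goes from n = 1.54 toward n = 1.0: no phase shift.
At the lower boundary (n = 1.0 to n = 1.51) the reflected ray undergoes a half-wave phase shift.
Net: one phase inversion between the two reflected rays.
With one net inversion, constructive interference in reflection requires 2 n t = (m + ½) λ.
Minimum at m = 0: t = λ / (4 n) = 531 / (4 × 1.0) = 133 nm.

0.133 μm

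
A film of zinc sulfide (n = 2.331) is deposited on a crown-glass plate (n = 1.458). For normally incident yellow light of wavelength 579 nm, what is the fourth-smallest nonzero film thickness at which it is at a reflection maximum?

Top surface (1.0 → 2.331): reflection off a higher-index medium gives a half-wave phase shift.
At the lower boundary (n = 2.331 to n = 1.458) the reflected ray undergoes no phase shift.
Exactly one π shift → a net half-wave offset.
For strong reflection here: 2 n t = (m + ½) λ.
The fourth-smallest nonzero thickness corresponds to m = 3: t = (m + ½) λ / (2 n) = 3.50 × 579 / (2 × 2.331) = 435 nm.

435 nm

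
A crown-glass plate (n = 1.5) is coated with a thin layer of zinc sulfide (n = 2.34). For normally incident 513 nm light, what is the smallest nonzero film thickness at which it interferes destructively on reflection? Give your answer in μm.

Top surface (1.0 → 2.34): reflection off a higher-index medium gives a half-wave phase shift.
Bottom surface (2.34 → 1.5): reflection off a lower-index medium gives no phase shift.
Net: one phase inversion between the two reflected rays.
For minimum reflection here: 2 n t = m λ.
The smallest nonzero thickness corresponds to m = 1: t = m λ / (2 n) = 1.00 × 513 / (2 × 2.34) = 110 nm.

0.110 μm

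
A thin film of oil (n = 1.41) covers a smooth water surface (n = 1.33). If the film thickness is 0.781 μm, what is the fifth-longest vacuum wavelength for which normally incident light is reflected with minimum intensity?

440 nm

Ray reflecting at the top interface goes from n = 1.0 toward n = 1.41: a half-wave phase shift.
At the lower boundary (n = 1.41 to n = 1.33) the reflected ray undergoes no phase shift.
The two reflections differ by half a wavelength.
With one net inversion, destructive interference in reflection requires 2 n t = m λ.
λ = 2 n t / m. The fifth-longest wavelength is m = 5: λ = 2 × 1.41 × 781 / 5.00 = 440 nm.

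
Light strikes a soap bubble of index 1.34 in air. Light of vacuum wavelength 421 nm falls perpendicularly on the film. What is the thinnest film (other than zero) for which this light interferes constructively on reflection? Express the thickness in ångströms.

Top surface (1.0 → 1.34): reflection off a higher-index medium gives a half-wave phase shift.
Ray reflecting at the bottom interface goes from n = 1.34 toward n = 1.0: no phase shift.
Net: one phase inversion between the two reflected rays.
So the condition for constructive reflection is 2 n t = (m + ½) λ.
Minimum at m = 0: t = λ / (4 n) = 421 / (4 × 1.34) = 78.5 nm.

785 Å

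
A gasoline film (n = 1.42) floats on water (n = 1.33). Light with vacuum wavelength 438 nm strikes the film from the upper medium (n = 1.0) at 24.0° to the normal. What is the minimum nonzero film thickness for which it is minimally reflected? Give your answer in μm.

At the upper boundary (n = 1.0 to n = 1.42) the reflected ray undergoes a half-wave phase shift.
Bottom surface (1.42 → 1.33): reflection off a lower-index medium gives no phase shift.
Exactly one π shift → a net half-wave offset.
So the condition for destructive reflection is 2 n t cos θ_r = m λ.
Snell's law: 1.0 sin 24.0° = 1.42 sin θ_r → sin θ_r = 0.286, cos θ_r = 0.958.
Minimum nonzero at m = 1: t = λ / (2 n cos θ_r) = 438 / (2 × 1.42 × 0.958) = 161 nm.

0.161 μm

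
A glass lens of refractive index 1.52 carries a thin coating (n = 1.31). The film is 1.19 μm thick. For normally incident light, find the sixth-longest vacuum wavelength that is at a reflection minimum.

567 nm

At the upper boundary (n = 1.0 to n = 1.31) the reflected ray undergoes a half-wave phase shift.
Ray reflecting at the bottom interface goes from n = 1.31 toward n = 1.52: a half-wave phase shift.
Net: no relative phase inversion (both shifts match).
So the condition for destructive reflection is 2 n t = (m + ½) λ.
λ = 2 n t / (m + ½). The sixth-longest wavelength is m = 5: λ = 2 × 1.31 × 1190 / 5.50 = 567 nm.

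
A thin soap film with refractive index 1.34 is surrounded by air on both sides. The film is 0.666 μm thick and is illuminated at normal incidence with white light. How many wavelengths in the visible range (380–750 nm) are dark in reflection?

2

At the upper boundary (n = 1.0 to n = 1.34) the reflected ray undergoes a half-wave phase shift.
Bottom surface (1.34 → 1.0): reflection off a lower-index medium gives no phase shift.
The two reflections differ by half a wavelength.
So the condition for destructive reflection is 2 n t = m λ.
λ = 2 n t / m = 1785 / m nm.
m=2: 892 nm (IR); m=3: 595 nm (visible); m=4: 446 nm (visible); m=5: 357 nm (UV).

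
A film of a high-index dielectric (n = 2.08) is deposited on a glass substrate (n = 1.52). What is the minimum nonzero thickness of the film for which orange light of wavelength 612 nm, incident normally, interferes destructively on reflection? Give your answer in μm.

At the upper boundary (n = 1.0 to n = 2.08) the reflected ray undergoes a half-wave phase shift.
Bottom surface (2.08 → 1.52): reflection off a lower-index medium gives no phase shift.
Exactly one π shift → a net half-wave offset.
For weak reflection here: 2 n t = m λ.
Minimum nonzero at m = 1: t = λ / (2 n) = 612 / (2 × 2.08) = 147 nm.

0.147 μm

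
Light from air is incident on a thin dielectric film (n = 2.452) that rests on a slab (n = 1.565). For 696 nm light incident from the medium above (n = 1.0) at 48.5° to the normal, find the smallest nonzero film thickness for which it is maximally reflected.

Ray reflecting at the top interface goes from n = 1.0 toward n = 2.452: a half-wave phase shift.
Ray reflecting at the bottom interface goes from n = 2.452 toward n = 1.565: no phase shift.
Exactly one π shift → a net half-wave offset.
With one net inversion, constructive interference in reflection requires 2 n t cos θ_r = (m + ½) λ.
Snell's law: 1.0 sin 48.5° = 2.452 sin θ_r → sin θ_r = 0.305, cos θ_r = 0.952.
Minimum at m = 0: t = λ / (4 n cos θ_r) = 696 / (4 × 2.452 × 0.952) = 74.5 nm.

74.5 nm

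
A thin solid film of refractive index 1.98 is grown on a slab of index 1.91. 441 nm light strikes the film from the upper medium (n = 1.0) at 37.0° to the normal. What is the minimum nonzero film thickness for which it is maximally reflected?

Top surface (1.0 → 1.98): reflection off a higher-index medium gives a half-wave phase shift.
Bottom surface (1.98 → 1.91): reflection off a lower-index medium gives no phase shift.
Exactly one π shift → a net half-wave offset.
With one net inversion, constructive interference in reflection requires 2 n t cos θ_r = (m + ½) λ.
Snell's law: 1.0 sin 37.0° = 1.98 sin θ_r → sin θ_r = 0.304, cos θ_r = 0.953.
Minimum at m = 0: t = λ / (4 n cos θ_r) = 441 / (4 × 1.98 × 0.953) = 58.4 nm.

58.4 nm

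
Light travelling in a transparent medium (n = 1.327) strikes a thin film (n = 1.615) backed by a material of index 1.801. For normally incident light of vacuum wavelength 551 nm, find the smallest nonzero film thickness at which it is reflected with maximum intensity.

171 nm

At the upper boundary (n = 1.327 to n = 1.615) the reflected ray undergoes a half-wave phase shift.
At the lower boundary (n = 1.615 to n = 1.801) the reflected ray undergoes a half-wave phase shift.
Zero or two π shifts → no net half-wave offset.
With no net inversion, constructive interference in reflection requires 2 n t = m λ.
Minimum nonzero at m = 1: t = λ / (2 n) = 551 / (2 × 1.615) = 171 nm.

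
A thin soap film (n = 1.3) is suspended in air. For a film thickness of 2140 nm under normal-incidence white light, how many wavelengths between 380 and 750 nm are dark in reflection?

7

Top surface (1.0 → 1.3): reflection off a higher-index medium gives a half-wave phase shift.
Ray reflecting at the bottom interface goes from n = 1.3 toward n = 1.0: no phase shift.
Exactly one π shift → a net half-wave offset.
So the condition for destructive reflection is 2 n t = m λ.
λ = 2 n t / m = 5564 / m nm.
m=7: 795 nm (IR); m=8: 696 nm (visible); m=9: 618 nm (visible); m=10: 556 nm (visible); m=11: 506 nm (visible); m=12: 464 nm (visible); m=13: 428 nm (visible); m=14: 397 nm (visible); m=15: 371 nm (UV).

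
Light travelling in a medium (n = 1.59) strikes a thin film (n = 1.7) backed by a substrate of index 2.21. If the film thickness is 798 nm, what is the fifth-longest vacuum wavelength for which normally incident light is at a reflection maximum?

Top surface (1.59 → 1.7): reflection off a higher-index medium gives a half-wave phase shift.
Ray reflecting at the bottom interface goes from n = 1.7 toward n = 2.21: a half-wave phase shift.
The two reflections carry the same phase change, so no net offset.
So the condition for constructive reflection is 2 n t = m λ.
λ = 2 n t / m. The fifth-longest wavelength is m = 5: λ = 2 × 1.7 × 798 / 5.00 = 543 nm.

543 nm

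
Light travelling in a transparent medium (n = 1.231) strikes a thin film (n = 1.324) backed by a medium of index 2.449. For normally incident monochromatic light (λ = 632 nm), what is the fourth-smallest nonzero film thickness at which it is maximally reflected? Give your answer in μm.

Top surface (1.231 → 1.324): reflection off a higher-index medium gives a half-wave phase shift.
At the lower boundary (n = 1.324 to n = 2.449) the reflected ray undergoes a half-wave phase shift.
Net: no relative phase inversion (both shifts match).
With no net inversion, constructive interference in reflection requires 2 n t = m λ.
The fourth-smallest nonzero thickness corresponds to m = 4: t = m λ / (2 n) = 4.00 × 632 / (2 × 1.324) = 955 nm.

0.955 μm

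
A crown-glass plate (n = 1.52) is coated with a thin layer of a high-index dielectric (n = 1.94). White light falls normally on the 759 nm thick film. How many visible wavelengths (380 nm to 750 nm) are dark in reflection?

4

Top surface (1.0 → 1.94): reflection off a higher-index medium gives a half-wave phase shift.
Ray reflecting at the bottom interface goes from n = 1.94 toward n = 1.52: no phase shift.
Exactly one π shift → a net half-wave offset.
So the condition for destructive reflection is 2 n t = m λ.
λ = 2 n t / m = 2945 / m nm.
m=3: 982 nm (IR); m=4: 736 nm (visible); m=5: 589 nm (visible); m=6: 491 nm (visible); m=7: 421 nm (visible); m=8: 368 nm (UV).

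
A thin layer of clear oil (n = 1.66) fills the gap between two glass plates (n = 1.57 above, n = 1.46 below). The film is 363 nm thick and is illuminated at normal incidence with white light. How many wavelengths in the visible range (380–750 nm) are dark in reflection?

2

At the upper boundary (n = 1.57 to n = 1.66) the reflected ray undergoes a half-wave phase shift.
Ray reflecting at the bottom interface goes from n = 1.66 toward n = 1.46: no phase shift.
Exactly one π shift → a net half-wave offset.
For minimum reflection here: 2 n t = m λ.
λ = 2 n t / m = 1205 / m nm.
m=1: 1205 nm (IR); m=2: 603 nm (visible); m=3: 402 nm (visible); m=4: 301 nm (UV).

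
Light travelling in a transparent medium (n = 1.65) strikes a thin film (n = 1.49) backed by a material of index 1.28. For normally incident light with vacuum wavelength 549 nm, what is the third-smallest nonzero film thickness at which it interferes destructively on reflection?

Top surface (1.65 → 1.49): reflection off a lower-index medium gives no phase shift.
At the lower boundary (n = 1.49 to n = 1.28) the reflected ray undergoes no phase shift.
Net: no relative phase inversion (both shifts match).
For minimum reflection here: 2 n t = (m + ½) λ.
The third-smallest nonzero thickness corresponds to m = 2: t = (m + ½) λ / (2 n) = 2.50 × 549 / (2 × 1.49) = 461 nm.

461 nm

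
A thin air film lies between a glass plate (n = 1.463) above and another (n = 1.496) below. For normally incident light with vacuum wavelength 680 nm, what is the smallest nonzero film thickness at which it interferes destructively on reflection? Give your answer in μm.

At the upper boundary (n = 1.463 to n = 1.0) the reflected ray undergoes no phase shift.
Bottom surface (1.0 → 1.496): reflection off a higher-index medium gives a half-wave phase shift.
Exactly one π shift → a net half-wave offset.
So the condition for destructive reflection is 2 n t = m λ.
The smallest nonzero thickness corresponds to m = 1: t = m λ / (2 n) = 1.00 × 680 / (2 × 1.0) = 340 nm.

0.340 μm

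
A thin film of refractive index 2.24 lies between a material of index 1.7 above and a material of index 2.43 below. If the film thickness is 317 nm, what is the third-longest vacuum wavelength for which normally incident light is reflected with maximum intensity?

Top surface (1.7 → 2.24): reflection off a higher-index medium gives a half-wave phase shift.
At the lower boundary (n = 2.24 to n = 2.43) the reflected ray undergoes a half-wave phase shift.
Zero or two π shifts → no net half-wave offset.
For strong reflection here: 2 n t = m λ.
λ = 2 n t / m. The third-longest wavelength is m = 3: λ = 2 × 2.24 × 317 / 3.00 = 473 nm.

473 nm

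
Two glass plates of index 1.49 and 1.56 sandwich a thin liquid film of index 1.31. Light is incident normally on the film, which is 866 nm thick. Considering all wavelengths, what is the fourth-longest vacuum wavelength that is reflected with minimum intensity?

567 nm

Top surface (1.49 → 1.31): reflection off a lower-index medium gives no phase shift.
Bottom surface (1.31 → 1.56): reflection off a higher-index medium gives a half-wave phase shift.
Exactly one π shift → a net half-wave offset.
For minimum reflection here: 2 n t = m λ.
λ = 2 n t / m. The fourth-longest wavelength is m = 4: λ = 2 × 1.31 × 866 / 4.00 = 567 nm.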